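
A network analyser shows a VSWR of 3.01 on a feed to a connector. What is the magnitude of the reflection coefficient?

|Γ| = (S − 1)/(S + 1) = (3.01 − 1)/(3.01 + 1) = 2.01/4.01

|Γ| ≈ 0.501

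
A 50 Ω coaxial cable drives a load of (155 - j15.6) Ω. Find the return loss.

Γ = (105 − j15.6)/(205 − j15.6), |Γ| = 0.516
RL = −20·log₁₀|Γ| = −20·log₁₀(0.516)

RL ≈ 5.74 dB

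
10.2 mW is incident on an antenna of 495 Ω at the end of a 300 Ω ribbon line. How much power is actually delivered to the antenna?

P_delivered ≈ 9.59 mW

Γ = (495 − 300)/(495 + 300) = 0.245
|Γ|² = 0.0602
P_refl = |Γ|²·P_inc = 0.614 mW, P_del = (1 − |Γ|²)·P_inc = 9.59 mW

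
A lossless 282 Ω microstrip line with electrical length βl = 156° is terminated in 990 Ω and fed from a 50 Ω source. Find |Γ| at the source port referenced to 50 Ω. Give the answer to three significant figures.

tan(βl) = -0.445
Z_in = Z_0·(Z_L + jZ_0·tanβl)/(Z_0 + jZ_L·tanβl) = 345 + j413 Ω
Γ_s = (Z_in − Z_s)/(Z_in + Z_s) = (295 + j413)/(395 + j413), |Γ_s| = 0.888

|Γ| ≈ 0.888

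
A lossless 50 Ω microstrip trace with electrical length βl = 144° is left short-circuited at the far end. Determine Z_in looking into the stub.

tan(βl) = -0.727
For a short-circuited stub, Z_in = jZ_0·tan(βl)

Z_in ≈ −j36.3 Ω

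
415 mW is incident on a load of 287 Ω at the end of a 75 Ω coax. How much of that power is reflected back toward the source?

Γ = (287 − 75)/(287 + 75) = 0.586
|Γ|² = 0.343
P_refl = |Γ|²·P_inc = 142 mW, P_del = (1 − |Γ|²)·P_inc = 273 mW

P_reflected ≈ 142 mW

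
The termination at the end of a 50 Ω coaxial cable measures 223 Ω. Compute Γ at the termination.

Γ = (Z_L − Z_0)/(Z_L + Z_0) = (223 − 50)/(223 + 50) = 173/273

Γ = 0.634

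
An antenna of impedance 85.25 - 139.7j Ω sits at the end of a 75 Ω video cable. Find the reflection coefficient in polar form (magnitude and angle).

Γ = (Z_L − Z_0)/(Z_L + Z_0) = (10.25 − j139.7)/(160.2 − j139.7)
|Γ| = 140/213 = 0.659

Γ ≈ 0.659 ∠ -44.7°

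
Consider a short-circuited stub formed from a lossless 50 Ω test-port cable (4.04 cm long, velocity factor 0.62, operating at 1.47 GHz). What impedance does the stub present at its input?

Z_in ≈ −j107 Ω

λ = v/f = 0.62·c / 1.47 GHz = 0.127 m
βl = 2π·l/λ = 2π × 0.319 = 115°
tan(βl) = -2.15
For a short-circuited stub, Z_in = jZ_0·tan(βl)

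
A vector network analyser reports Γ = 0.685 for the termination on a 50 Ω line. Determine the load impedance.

Z_L = Z_0·(1 + Γ)/(1 − Γ) = 50·(1.69)/(0.315)

Z_L ≈ 267 Ω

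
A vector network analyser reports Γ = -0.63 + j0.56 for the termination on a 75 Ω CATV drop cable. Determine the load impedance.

Z_L = Z_0·(1 + Γ)/(1 − Γ) = 75·(0.37 + j0.56)/(1.63 − j0.56)

Z_L ≈ 7.31 + j28.3 Ω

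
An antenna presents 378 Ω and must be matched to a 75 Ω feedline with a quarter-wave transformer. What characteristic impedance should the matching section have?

Z_qwt ≈ 168 Ω

Z_qwt = √(Z_0·R_L) = √(75 × 378) = √28350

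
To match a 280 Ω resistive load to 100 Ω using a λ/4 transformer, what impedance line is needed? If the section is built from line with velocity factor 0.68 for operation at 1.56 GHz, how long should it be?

Z_qwt = √(Z_0·R_L) = √(100 × 280) = √28000
λ = 0.68·c/f = 0.131 m, so l = λ/4 = 0.0327 m

Z_qwt ≈ 167 Ω; length ≈ 3.27 cm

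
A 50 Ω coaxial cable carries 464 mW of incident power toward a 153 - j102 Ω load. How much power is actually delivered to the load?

|Γ| = |(103 − j102)/(203 − j102)| = 0.638
|Γ|² = 0.407
P_refl = |Γ|²·P_inc = 189 mW, P_del = (1 − |Γ|²)·P_inc = 275 mW

P_delivered ≈ 275 mW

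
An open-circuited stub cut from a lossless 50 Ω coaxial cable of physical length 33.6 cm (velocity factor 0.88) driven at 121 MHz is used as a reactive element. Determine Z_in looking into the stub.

Z_in ≈ −j34.4 Ω

λ = v/f = 0.88·c / 121 MHz = 2.18 m
βl = 2π·l/λ = 2π × 0.154 = 55.4°
tan(βl) = 1.45
For an open-circuited stub, Z_in = −jZ_0·cot(βl) = −jZ_0/tan(βl)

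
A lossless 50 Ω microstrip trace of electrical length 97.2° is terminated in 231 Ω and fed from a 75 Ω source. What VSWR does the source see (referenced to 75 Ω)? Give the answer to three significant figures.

VSWR ≈ 6.87

tan(βl) = -7.92
Z_in = Z_0·(Z_L + jZ_0·tanβl)/(Z_0 + jZ_L·tanβl) = 11 + j6.02 Ω
Γ_s = (Z_in − Z_s)/(Z_in + Z_s) = (-64 + j6.02)/(86 + j6.02), |Γ_s| = 0.746
VSWR = (1 + |Γ_s|)/(1 − |Γ_s|)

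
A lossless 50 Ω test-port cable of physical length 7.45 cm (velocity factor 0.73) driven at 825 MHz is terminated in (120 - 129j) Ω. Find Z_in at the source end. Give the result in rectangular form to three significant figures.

Z_in ≈ 10.9 + j20.6 Ω

λ = v/f = 0.73·c / 825 MHz = 0.265 m
βl = 2π·l/λ = 2π × 0.281 = 101°
tan(βl) = tan(101°) = -5.13
Z_in = Z_0·(Z_L + jZ_0·tanβl)/(Z_0 + jZ_L·tanβl)
     = 50·(120 − j385)/(-612 − j615)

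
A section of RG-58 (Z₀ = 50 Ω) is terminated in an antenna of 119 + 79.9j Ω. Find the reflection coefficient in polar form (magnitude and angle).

Γ ≈ 0.565 ∠ 23.9°

Γ = (Z_L − Z_0)/(Z_L + Z_0) = (69 + j79.9)/(169 + j79.9)
|Γ| = 106/187 = 0.565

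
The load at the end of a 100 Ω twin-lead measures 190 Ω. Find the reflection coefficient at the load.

Γ = 0.31

Γ = (Z_L − Z_0)/(Z_L + Z_0) = (190 − 100)/(190 + 100) = 90/290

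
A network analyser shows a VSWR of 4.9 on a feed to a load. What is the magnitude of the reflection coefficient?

|Γ| ≈ 0.661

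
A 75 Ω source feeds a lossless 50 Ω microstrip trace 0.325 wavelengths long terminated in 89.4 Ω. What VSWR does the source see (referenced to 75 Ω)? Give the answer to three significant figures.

βl = 2π × 0.325 = 117°
tan(βl) = -1.96
Z_in = Z_0·(Z_L + jZ_0·tanβl)/(Z_0 + jZ_L·tanβl) = 32.6 + j16.2 Ω
Γ_s = (Z_in − Z_s)/(Z_in + Z_s) = (-42.4 + j16.2)/(108 + j16.2), |Γ_s| = 0.417
VSWR = (1 + |Γ_s|)/(1 − |Γ_s|)

VSWR ≈ 2.43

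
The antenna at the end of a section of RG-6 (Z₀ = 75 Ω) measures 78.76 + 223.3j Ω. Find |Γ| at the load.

|Γ| ≈ 0.824

Γ = (Z_L − Z_0)/(Z_L + Z_0) = (3.76 + j223.3)/(153.8 + j223.3)
|Γ| = 223/271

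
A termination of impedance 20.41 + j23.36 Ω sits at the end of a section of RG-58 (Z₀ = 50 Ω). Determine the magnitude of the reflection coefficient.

Γ = (Z_L − Z_0)/(Z_L + Z_0) = (-29.59 + j23.36)/(70.41 + j23.36)
|Γ| = 37.7/74.2

|Γ| ≈ 0.508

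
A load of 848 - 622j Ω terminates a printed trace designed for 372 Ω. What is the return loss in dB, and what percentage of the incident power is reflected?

Γ = (476 − j622)/(1220 − j622), |Γ| = 0.572
RL = −20·log₁₀(0.572) = 4.85 dB
P_refl/P_inc = |Γ|² = 0.327

RL ≈ 4.85 dB; 32.7% of incident power reflected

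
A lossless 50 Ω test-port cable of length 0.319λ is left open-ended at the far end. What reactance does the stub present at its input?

βl = 2π × 0.319 = 115°
tan(βl) = -2.16
For an open-ended stub, Z_in = −jZ_0·cot(βl) = −jZ_0/tan(βl)

X_in ≈ 23.1 Ω (inductive)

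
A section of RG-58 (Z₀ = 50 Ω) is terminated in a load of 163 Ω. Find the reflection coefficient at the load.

Γ = 0.531

Γ = (Z_L − Z_0)/(Z_L + Z_0) = (163 − 50)/(163 + 50) = 113/213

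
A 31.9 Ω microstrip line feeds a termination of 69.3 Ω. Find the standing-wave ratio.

VSWR ≈ 2.17

For a purely resistive load, VSWR = R_L/Z_0 or Z_0/R_L (whichever > 1) = 69.3/31.9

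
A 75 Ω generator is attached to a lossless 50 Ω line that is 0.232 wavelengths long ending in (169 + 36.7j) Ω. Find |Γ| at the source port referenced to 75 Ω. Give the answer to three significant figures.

βl = 2π × 0.232 = 83.5°
tan(βl) = 8.8
Z_in = Z_0·(Z_L + jZ_0·tanβl)/(Z_0 + jZ_L·tanβl) = 14.5 − j8.34 Ω
Γ_s = (Z_in − Z_s)/(Z_in + Z_s) = (-60.5 − j8.34)/(89.5 − j8.34), |Γ_s| = 0.68

|Γ| ≈ 0.68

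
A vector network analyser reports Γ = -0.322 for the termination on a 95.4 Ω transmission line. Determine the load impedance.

Z_L = Z_0·(1 + Γ)/(1 − Γ) = 95.4·(0.678)/(1.32)

Z_L ≈ 48.9 Ω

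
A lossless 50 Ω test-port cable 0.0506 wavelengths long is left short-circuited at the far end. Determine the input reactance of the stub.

βl = 2π × 0.0506 = 18.2°
tan(βl) = 0.329
For a short-circuited stub, Z_in = jZ_0·tan(βl)

X_in ≈ 16.5 Ω (inductive)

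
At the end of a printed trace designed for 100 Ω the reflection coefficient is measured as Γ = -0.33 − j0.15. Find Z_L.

Z_L = Z_0·(1 + Γ)/(1 − Γ) = 100·(0.67 − j0.15)/(1.33 + j0.15)

Z_L ≈ 48.5 − j16.7 Ω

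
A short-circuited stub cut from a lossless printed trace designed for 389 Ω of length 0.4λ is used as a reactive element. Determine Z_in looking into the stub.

βl = 2π × 0.4 = 144°
tan(βl) = -0.727
For a short-circuited stub, Z_in = jZ_0·tan(βl)

Z_in ≈ −j283 Ω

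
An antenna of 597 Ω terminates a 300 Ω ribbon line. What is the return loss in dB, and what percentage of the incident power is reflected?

RL ≈ 9.6 dB; 11% of incident power reflected

Γ = (597 − 300)/(597 + 300) = 0.331
RL = −20·log₁₀(0.331) = 9.6 dB
P_refl/P_inc = |Γ|² = 0.11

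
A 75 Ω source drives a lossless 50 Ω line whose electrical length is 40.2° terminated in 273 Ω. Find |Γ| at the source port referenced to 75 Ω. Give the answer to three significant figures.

tan(βl) = 0.845
Z_in = Z_0·(Z_L + jZ_0·tanβl)/(Z_0 + jZ_L·tanβl) = 21 − j54.6 Ω
Γ_s = (Z_in − Z_s)/(Z_in + Z_s) = (-54 − j54.6)/(96 − j54.6), |Γ_s| = 0.695

|Γ| ≈ 0.695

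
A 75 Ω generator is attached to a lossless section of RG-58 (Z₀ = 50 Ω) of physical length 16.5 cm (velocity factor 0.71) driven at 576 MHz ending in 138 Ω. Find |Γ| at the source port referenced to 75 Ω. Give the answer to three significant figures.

λ = v/f = 0.71·c / 576 MHz = 0.37 m
βl = 2π·l/λ = 2π × 0.446 = 161°
tan(βl) = -0.352
Z_in = Z_0·(Z_L + jZ_0·tanβl)/(Z_0 + jZ_L·tanβl) = 79.9 + j59.9 Ω
Γ_s = (Z_in − Z_s)/(Z_in + Z_s) = (4.87 + j59.9)/(155 + j59.9), |Γ_s| = 0.362

|Γ| ≈ 0.362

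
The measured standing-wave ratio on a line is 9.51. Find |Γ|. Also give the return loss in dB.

|Γ| ≈ 0.81; return loss ≈ 1.83 dB

|Γ| = (S − 1)/(S + 1) = (9.51 − 1)/(9.51 + 1) = 8.51/10.5
RL = −20·log₁₀|Γ| = −20·log₁₀(0.81)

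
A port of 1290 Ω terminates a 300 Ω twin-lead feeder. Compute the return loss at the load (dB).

Γ = (1290 − 300)/(1290 + 300) = 0.623
RL = −20·log₁₀|Γ| = −20·log₁₀(0.623)

RL ≈ 4.12 dB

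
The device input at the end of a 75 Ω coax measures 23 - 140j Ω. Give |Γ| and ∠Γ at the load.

Γ = (Z_L − Z_0)/(Z_L + Z_0) = (-52 − j140)/(98 − j140)
|Γ| = 149/171 = 0.874

Γ ≈ 0.874 ∠ -55.4°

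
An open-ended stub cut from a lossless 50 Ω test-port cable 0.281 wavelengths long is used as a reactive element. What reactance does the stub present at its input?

βl = 2π × 0.281 = 101°
tan(βl) = -5.07
For an open-ended stub, Z_in = −jZ_0·cot(βl) = −jZ_0/tan(βl)

X_in ≈ 9.86 Ω (inductive)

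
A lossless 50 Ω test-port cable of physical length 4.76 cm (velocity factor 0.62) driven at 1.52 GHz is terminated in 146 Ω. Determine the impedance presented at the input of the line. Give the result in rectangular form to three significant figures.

λ = v/f = 0.62·c / 1.52 GHz = 0.122 m
βl = 2π·l/λ = 2π × 0.389 = 140°
tan(βl) = tan(140°) = -0.838
Z_in = Z_0·(Z_L + jZ_0·tanβl)/(Z_0 + jZ_L·tanβl)
     = 50·(146 − j41.9)/(50 − j122)

Z_in ≈ 35.6 + j45.1 Ω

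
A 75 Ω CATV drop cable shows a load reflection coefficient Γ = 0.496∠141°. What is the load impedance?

Z_L ≈ 28 + j23.2 Ω

Z_L = Z_0·(1 + Γ)/(1 − Γ) = 75·(0.615 + j0.312)/(1.39 − j0.312)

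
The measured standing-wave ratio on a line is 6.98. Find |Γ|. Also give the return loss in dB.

|Γ| = (S − 1)/(S + 1) = (6.98 − 1)/(6.98 + 1) = 5.98/7.98
RL = −20·log₁₀|Γ| = −20·log₁₀(0.749)

|Γ| ≈ 0.749; return loss ≈ 2.51 dB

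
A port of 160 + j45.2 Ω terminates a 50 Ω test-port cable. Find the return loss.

Γ = (110 + j45.2)/(210 + j45.2), |Γ| = 0.554
RL = −20·log₁₀|Γ| = −20·log₁₀(0.554)

RL ≈ 5.14 dB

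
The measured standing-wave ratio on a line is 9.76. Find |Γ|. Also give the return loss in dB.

|Γ| ≈ 0.814; return loss ≈ 1.79 dB

|Γ| = (S − 1)/(S + 1) = (9.76 − 1)/(9.76 + 1) = 8.76/10.8
RL = −20·log₁₀|Γ| = −20·log₁₀(0.814)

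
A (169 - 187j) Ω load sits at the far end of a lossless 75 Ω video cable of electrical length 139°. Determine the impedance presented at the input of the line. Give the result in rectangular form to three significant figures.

Z_in ≈ 57.1 + j120 Ω

tan(βl) = tan(139°) = -0.869
Z_in = Z_0·(Z_L + jZ_0·tanβl)/(Z_0 + jZ_L·tanβl)
     = 75·(169 − j252)/(-87.6 − j147)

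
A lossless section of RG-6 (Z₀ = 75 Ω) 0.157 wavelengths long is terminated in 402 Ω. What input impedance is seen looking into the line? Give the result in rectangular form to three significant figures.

Z_in ≈ 19.8 − j47.2 Ω

βl = 2π × 0.157 = 56.5°
tan(βl) = tan(56.5°) = 1.51
Z_in = Z_0·(Z_L + jZ_0·tanβl)/(Z_0 + jZ_L·tanβl)
     = 75·(402 + j113)/(75 + j608)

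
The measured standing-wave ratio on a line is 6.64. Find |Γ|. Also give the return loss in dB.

|Γ| ≈ 0.738; return loss ≈ 2.64 dB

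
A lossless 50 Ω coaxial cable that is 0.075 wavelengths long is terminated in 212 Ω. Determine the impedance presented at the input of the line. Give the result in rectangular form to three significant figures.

Z_in ≈ 47.1 − j76.3 Ω

βl = 2π × 0.075 = 27°
tan(βl) = tan(27°) = 0.51
Z_in = Z_0·(Z_L + jZ_0·tanβl)/(Z_0 + jZ_L·tanβl)
     = 50·(212 + j25.5)/(50 + j108)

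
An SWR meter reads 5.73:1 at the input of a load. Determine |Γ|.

|Γ| ≈ 0.703

|Γ| = (S − 1)/(S + 1) = (5.73 − 1)/(5.73 + 1) = 4.73/6.73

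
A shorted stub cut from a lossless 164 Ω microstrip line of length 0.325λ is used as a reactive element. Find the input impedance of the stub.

βl = 2π × 0.325 = 117°
tan(βl) = -1.96
For a shorted stub, Z_in = jZ_0·tan(βl)

Z_in ≈ −j322 Ω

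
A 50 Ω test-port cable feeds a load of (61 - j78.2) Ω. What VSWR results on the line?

Γ = (Z_L − Z_0)/(Z_L + Z_0) = (11 − j78.2)/(111 − j78.2)
|Γ| = 79/136 = 0.582
VSWR = (1 + |Γ|)/(1 − |Γ|) = 1.58/0.418

VSWR ≈ 3.78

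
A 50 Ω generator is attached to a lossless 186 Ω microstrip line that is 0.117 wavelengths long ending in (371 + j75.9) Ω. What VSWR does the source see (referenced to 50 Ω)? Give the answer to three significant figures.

VSWR ≈ 5.95

βl = 2π × 0.117 = 42.1°
tan(βl) = 0.904
Z_in = Z_0·(Z_L + jZ_0·tanβl)/(Z_0 + jZ_L·tanβl) = 185 − j141 Ω
Γ_s = (Z_in − Z_s)/(Z_in + Z_s) = (135 − j141)/(235 − j141), |Γ_s| = 0.712
VSWR = (1 + |Γ_s|)/(1 − |Γ_s|)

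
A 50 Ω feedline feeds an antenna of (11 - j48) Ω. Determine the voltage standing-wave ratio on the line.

VSWR ≈ 8.84

Γ = (Z_L − Z_0)/(Z_L + Z_0) = (-39 − j48)/(61 − j48)
|Γ| = 61.8/77.6 = 0.797
VSWR = (1 + |Γ|)/(1 − |Γ|) = 1.8/0.203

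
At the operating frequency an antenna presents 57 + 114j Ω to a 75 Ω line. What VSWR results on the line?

VSWR ≈ 4.91

Γ = (Z_L − Z_0)/(Z_L + Z_0) = (-18 + j114)/(132 + j114)
|Γ| = 115/174 = 0.662
VSWR = (1 + |Γ|)/(1 − |Γ|) = 1.66/0.338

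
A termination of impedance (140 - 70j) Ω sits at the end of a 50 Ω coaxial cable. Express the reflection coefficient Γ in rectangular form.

Γ ≈ 0.537 − j0.171

Γ = (Z_L − Z_0)/(Z_L + Z_0) = (90 − j70)/(190 − j70)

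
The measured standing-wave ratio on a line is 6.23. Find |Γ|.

|Γ| ≈ 0.723

|Γ| = (S − 1)/(S + 1) = (6.23 − 1)/(6.23 + 1) = 5.23/7.23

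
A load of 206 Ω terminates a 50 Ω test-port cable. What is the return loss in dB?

RL ≈ 4.3 dB

Γ = (206 − 50)/(206 + 50) = 0.609
RL = −20·log₁₀|Γ| = −20·log₁₀(0.609)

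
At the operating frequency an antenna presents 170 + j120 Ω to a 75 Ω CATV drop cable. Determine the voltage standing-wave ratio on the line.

Γ = (Z_L − Z_0)/(Z_L + Z_0) = (95 + j120)/(245 + j120)
|Γ| = 153/273 = 0.561
VSWR = (1 + |Γ|)/(1 − |Γ|) = 1.56/0.439

VSWR ≈ 3.56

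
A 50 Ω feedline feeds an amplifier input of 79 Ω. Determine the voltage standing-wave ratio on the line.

For a purely resistive load, VSWR = R_L/Z_0 or Z_0/R_L (whichever > 1) = 79/50

VSWR ≈ 1.58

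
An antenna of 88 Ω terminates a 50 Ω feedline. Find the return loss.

Γ = (88 − 50)/(88 + 50) = 0.275
RL = −20·log₁₀|Γ| = −20·log₁₀(0.275)

RL ≈ 11.2 dB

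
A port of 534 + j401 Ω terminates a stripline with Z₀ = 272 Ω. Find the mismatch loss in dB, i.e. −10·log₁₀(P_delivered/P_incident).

mismatch loss ≈ 1.45 dB

Γ = (262 + j401)/(806 + j401), |Γ| = 0.532
|Γ|² = 0.283, so P_del/P_inc = 1 − |Γ|² = 0.717
ML = −10·log₁₀(1 − |Γ|²)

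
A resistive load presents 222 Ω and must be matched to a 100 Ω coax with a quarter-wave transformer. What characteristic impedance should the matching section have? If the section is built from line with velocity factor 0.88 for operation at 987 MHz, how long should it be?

Z_qwt = √(Z_0·R_L) = √(100 × 222) = √22200
λ = 0.88·c/f = 0.267 m, so l = λ/4 = 0.0669 m

Z_qwt ≈ 149 Ω; length ≈ 6.69 cm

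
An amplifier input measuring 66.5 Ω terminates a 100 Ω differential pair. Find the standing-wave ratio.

VSWR ≈ 1.5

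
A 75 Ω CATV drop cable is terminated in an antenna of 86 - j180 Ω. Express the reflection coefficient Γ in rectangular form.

Γ = (Z_L − Z_0)/(Z_L + Z_0) = (11 − j180)/(161 − j180)

Γ ≈ 0.586 − j0.463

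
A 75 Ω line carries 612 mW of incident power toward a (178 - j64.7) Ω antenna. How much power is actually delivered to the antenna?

|Γ| = |(103 − j64.7)/(253 − j64.7)| = 0.466
|Γ|² = 0.217
P_refl = |Γ|²·P_inc = 133 mW, P_del = (1 − |Γ|²)·P_inc = 479 mW

P_delivered ≈ 479 mW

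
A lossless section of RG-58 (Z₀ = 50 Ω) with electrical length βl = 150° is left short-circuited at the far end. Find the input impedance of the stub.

tan(βl) = -0.577
For a short-circuited stub, Z_in = jZ_0·tan(βl)

Z_in ≈ −j28.9 Ω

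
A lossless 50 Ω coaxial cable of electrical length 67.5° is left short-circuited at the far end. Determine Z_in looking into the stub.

tan(βl) = 2.41
For a short-circuited stub, Z_in = jZ_0·tan(βl)

Z_in ≈ +j121 Ω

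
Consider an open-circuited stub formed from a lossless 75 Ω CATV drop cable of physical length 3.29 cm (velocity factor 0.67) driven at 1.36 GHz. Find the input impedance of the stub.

Z_in ≈ −j13 Ω

λ = v/f = 0.67·c / 1.36 GHz = 0.148 m
βl = 2π·l/λ = 2π × 0.223 = 80.1°
tan(βl) = 5.75
For an open-circuited stub, Z_in = −jZ_0·cot(βl) = −jZ_0/tan(βl)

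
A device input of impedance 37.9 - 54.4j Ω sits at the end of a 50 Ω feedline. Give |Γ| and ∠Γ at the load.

Γ = (Z_L − Z_0)/(Z_L + Z_0) = (-12.1 − j54.4)/(87.9 − j54.4)
|Γ| = 55.7/103 = 0.539

Γ ≈ 0.539 ∠ -70.8°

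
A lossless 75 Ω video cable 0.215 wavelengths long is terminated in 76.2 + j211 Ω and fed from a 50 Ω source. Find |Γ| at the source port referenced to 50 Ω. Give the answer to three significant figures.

βl = 2π × 0.215 = 77.4°
tan(βl) = 4.47
Z_in = Z_0·(Z_L + jZ_0·tanβl)/(Z_0 + jZ_L·tanβl) = 10.3 − j43.1 Ω
Γ_s = (Z_in − Z_s)/(Z_in + Z_s) = (-39.7 − j43.1)/(60.3 − j43.1), |Γ_s| = 0.79

|Γ| ≈ 0.79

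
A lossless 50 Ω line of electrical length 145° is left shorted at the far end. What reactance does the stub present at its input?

tan(βl) = -0.7
For a shorted stub, Z_in = jZ_0·tan(βl)

X_in ≈ -35 Ω (capacitive)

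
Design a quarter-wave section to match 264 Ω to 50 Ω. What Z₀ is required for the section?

Z_qwt = √(Z_0·R_L) = √(50 × 264) = √13200

Z_qwt ≈ 115 Ω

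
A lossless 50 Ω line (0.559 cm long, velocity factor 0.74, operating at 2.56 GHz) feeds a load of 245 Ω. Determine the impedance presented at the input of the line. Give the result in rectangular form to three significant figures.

λ = v/f = 0.74·c / 2.56 GHz = 0.0867 m
βl = 2π·l/λ = 2π × 0.0645 = 23.2°
tan(βl) = tan(23.2°) = 0.429
Z_in = Z_0·(Z_L + jZ_0·tanβl)/(Z_0 + jZ_L·tanβl)
     = 50·(245 + j21.4)/(50 + j105)

Z_in ≈ 53.6 − j91.1 Ω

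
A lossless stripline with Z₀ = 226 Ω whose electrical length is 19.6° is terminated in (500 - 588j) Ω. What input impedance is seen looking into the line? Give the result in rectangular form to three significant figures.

tan(βl) = tan(19.6°) = 0.356
Z_in = Z_0·(Z_L + jZ_0·tanβl)/(Z_0 + jZ_L·tanβl)
     = 226·(500 − j508)/(435 + j178)

Z_in ≈ 130 − j317 Ω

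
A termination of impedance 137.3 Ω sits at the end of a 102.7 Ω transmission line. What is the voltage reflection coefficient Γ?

Γ = (Z_L − Z_0)/(Z_L + Z_0) = (137.3 − 102.7)/(137.3 + 102.7) = 34.6/240

Γ = 0.144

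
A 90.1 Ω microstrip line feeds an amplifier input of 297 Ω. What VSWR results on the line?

Γ = (297 − 90.1)/(297 + 90.1) = 0.534
VSWR = (1 + 0.534)/(1 − 0.534)

VSWR ≈ 3.3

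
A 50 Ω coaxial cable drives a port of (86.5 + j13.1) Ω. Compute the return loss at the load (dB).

RL ≈ 11 dB

Γ = (36.5 + j13.1)/(136.5 + j13.1), |Γ| = 0.283
RL = −20·log₁₀|Γ| = −20·log₁₀(0.283)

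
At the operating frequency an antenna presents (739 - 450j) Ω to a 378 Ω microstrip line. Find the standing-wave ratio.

VSWR ≈ 2.84

Γ = (Z_L − Z_0)/(Z_L + Z_0) = (361 − j450)/(1117 − j450)
|Γ| = 577/1200 = 0.479
VSWR = (1 + |Γ|)/(1 − |Γ|) = 1.48/0.521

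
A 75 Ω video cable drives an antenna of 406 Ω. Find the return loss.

Γ = (406 − 75)/(406 + 75) = 0.688
RL = −20·log₁₀|Γ| = −20·log₁₀(0.688)

RL ≈ 3.25 dB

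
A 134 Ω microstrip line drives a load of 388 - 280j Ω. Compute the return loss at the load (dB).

RL ≈ 3.9 dB

Γ = (254 − j280)/(522 − j280), |Γ| = 0.638
RL = −20·log₁₀|Γ| = −20·log₁₀(0.638)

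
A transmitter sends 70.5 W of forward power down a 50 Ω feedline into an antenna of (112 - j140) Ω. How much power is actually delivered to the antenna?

|Γ| = |(62 − j140)/(162 − j140)| = 0.715
|Γ|² = 0.511
P_refl = |Γ|²·P_inc = 36.1 W, P_del = (1 − |Γ|²)·P_inc = 34.4 W

P_delivered ≈ 34.4 W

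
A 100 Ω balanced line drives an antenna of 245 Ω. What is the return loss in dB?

RL ≈ 7.53 dB

Γ = (245 − 100)/(245 + 100) = 0.42
RL = −20·log₁₀|Γ| = −20·log₁₀(0.42)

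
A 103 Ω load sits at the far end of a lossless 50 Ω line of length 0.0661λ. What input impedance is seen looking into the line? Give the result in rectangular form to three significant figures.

βl = 2π × 0.0661 = 23.8°
tan(βl) = tan(23.8°) = 0.441
Z_in = Z_0·(Z_L + jZ_0·tanβl)/(Z_0 + jZ_L·tanβl)
     = 50·(103 + j22)/(50 + j45.4)

Z_in ≈ 67.4 − j39.2 Ω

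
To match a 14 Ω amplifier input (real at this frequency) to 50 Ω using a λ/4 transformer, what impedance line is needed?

Z_qwt = √(Z_0·R_L) = √(50 × 14) = √700

Z_qwt ≈ 26.5 Ω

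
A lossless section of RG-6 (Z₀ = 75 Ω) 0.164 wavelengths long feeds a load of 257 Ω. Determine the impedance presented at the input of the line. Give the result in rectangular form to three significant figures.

Z_in ≈ 28.9 − j39.9 Ω

βl = 2π × 0.164 = 59°
tan(βl) = tan(59°) = 1.67
Z_in = Z_0·(Z_L + jZ_0·tanβl)/(Z_0 + jZ_L·tanβl)
     = 75·(257 + j125)/(75 + j428)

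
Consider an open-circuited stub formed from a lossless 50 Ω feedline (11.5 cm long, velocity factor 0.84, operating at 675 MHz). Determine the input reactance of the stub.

X_in ≈ 19.1 Ω (inductive)

λ = v/f = 0.84·c / 675 MHz = 0.373 m
βl = 2π·l/λ = 2π × 0.308 = 111°
tan(βl) = -2.62
For an open-circuited stub, Z_in = −jZ_0·cot(βl) = −jZ_0/tan(βl)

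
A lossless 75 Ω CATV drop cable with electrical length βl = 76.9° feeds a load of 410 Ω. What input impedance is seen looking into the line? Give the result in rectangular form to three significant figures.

Z_in ≈ 14.4 − j16.8 Ω

tan(βl) = tan(76.9°) = 4.3
Z_in = Z_0·(Z_L + jZ_0·tanβl)/(Z_0 + jZ_L·tanβl)
     = 75·(410 + j322)/(75 + j1760)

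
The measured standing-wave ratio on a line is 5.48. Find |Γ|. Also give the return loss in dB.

|Γ| = (S − 1)/(S + 1) = (5.48 − 1)/(5.48 + 1) = 4.48/6.48
RL = −20·log₁₀|Γ| = −20·log₁₀(0.691)

|Γ| ≈ 0.691; return loss ≈ 3.21 dB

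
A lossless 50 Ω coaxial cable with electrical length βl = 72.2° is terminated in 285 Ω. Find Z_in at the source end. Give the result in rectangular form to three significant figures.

Z_in ≈ 9.65 − j15.5 Ω

tan(βl) = tan(72.2°) = 3.11
Z_in = Z_0·(Z_L + jZ_0·tanβl)/(Z_0 + jZ_L·tanβl)
     = 50·(285 + j156)/(50 + j888)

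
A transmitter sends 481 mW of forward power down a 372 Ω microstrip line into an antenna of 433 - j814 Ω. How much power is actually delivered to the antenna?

|Γ| = |(61 − j814)/(805 − j814)| = 0.713
|Γ|² = 0.508
P_refl = |Γ|²·P_inc = 245 mW, P_del = (1 − |Γ|²)·P_inc = 236 mW

P_delivered ≈ 236 mW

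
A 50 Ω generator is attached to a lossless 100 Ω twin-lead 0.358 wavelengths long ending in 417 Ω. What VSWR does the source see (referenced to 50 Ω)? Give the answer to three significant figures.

βl = 2π × 0.358 = 129°
tan(βl) = -1.24
Z_in = Z_0·(Z_L + jZ_0·tanβl)/(Z_0 + jZ_L·tanβl) = 38.1 + j73.3 Ω
Γ_s = (Z_in − Z_s)/(Z_in + Z_s) = (-11.9 + j73.3)/(88.1 + j73.3), |Γ_s| = 0.647
VSWR = (1 + |Γ_s|)/(1 − |Γ_s|)

VSWR ≈ 4.67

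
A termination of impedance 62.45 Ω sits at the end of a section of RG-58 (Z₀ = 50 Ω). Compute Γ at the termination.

Γ = 0.111

Γ = (Z_L − Z_0)/(Z_L + Z_0) = (62.45 − 50)/(62.45 + 50) = 12.45/112.5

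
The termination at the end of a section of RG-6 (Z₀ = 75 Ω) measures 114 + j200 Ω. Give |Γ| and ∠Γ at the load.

Γ ≈ 0.741 ∠ 32.3°

Γ = (Z_L − Z_0)/(Z_L + Z_0) = (39 + j200)/(189 + j200)
|Γ| = 204/275 = 0.741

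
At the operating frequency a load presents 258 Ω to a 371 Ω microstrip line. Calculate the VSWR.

VSWR ≈ 1.44

For a purely resistive load, VSWR = R_L/Z_0 or Z_0/R_L (whichever > 1) = 371/258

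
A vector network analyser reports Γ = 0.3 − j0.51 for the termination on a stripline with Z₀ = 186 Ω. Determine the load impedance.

Z_L = Z_0·(1 + Γ)/(1 − Γ) = 186·(1.3 − j0.51)/(0.7 + j0.51)

Z_L ≈ 161 − j253 Ω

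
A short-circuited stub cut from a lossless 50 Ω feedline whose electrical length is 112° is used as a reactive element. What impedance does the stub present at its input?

Z_in ≈ −j124 Ω

tan(βl) = -2.48
For a short-circuited stub, Z_in = jZ_0·tan(βl)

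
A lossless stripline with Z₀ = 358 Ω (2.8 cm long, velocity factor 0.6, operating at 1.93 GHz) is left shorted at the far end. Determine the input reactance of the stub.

λ = v/f = 0.6·c / 1.93 GHz = 0.0933 m
βl = 2π·l/λ = 2π × 0.3 = 108°
tan(βl) = -3.06
For a shorted stub, Z_in = jZ_0·tan(βl)

X_in ≈ -1100 Ω (capacitive)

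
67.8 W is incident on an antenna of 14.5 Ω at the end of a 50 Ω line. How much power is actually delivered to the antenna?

Γ = (14.5 − 50)/(14.5 + 50) = -0.55
|Γ|² = 0.303
P_refl = |Γ|²·P_inc = 20.5 W, P_del = (1 − |Γ|²)·P_inc = 47.3 W

P_delivered ≈ 47.3 W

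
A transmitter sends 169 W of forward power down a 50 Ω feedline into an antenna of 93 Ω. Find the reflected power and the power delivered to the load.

P_reflected ≈ 15.3 W; P_delivered ≈ 154 W

Γ = (93 − 50)/(93 + 50) = 0.301
|Γ|² = 0.0904
P_refl = |Γ|²·P_inc = 15.3 W, P_del = (1 − |Γ|²)·P_inc = 154 W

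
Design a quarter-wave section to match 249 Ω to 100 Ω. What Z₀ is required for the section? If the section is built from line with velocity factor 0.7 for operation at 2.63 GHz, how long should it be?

Z_qwt = √(Z_0·R_L) = √(100 × 249) = √24900
λ = 0.7·c/f = 0.0798 m, so l = λ/4 = 0.02 m

Z_qwt ≈ 158 Ω; length ≈ 2 cm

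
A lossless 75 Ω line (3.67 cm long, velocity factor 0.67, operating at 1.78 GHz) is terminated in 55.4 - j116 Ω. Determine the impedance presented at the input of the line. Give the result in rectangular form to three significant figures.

Z_in ≈ 43 + j98.7 Ω

λ = v/f = 0.67·c / 1.78 GHz = 0.113 m
βl = 2π·l/λ = 2π × 0.325 = 117°
tan(βl) = tan(117°) = -1.96
Z_in = Z_0·(Z_L + jZ_0·tanβl)/(Z_0 + jZ_L·tanβl)
     = 75·(55.4 − j263)/(-153 − j109)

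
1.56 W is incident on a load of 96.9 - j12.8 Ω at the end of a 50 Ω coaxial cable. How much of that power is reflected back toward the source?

P_reflected ≈ 0.17 W

|Γ| = |(46.9 − j12.8)/(146.9 − j12.8)| = 0.33
|Γ|² = 0.109
P_refl = |Γ|²·P_inc = 0.17 W, P_del = (1 − |Γ|²)·P_inc = 1.39 W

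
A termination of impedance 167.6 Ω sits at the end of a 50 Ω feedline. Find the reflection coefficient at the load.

Γ = 0.54

Γ = (Z_L − Z_0)/(Z_L + Z_0) = (167.6 − 50)/(167.6 + 50) = 117.6/217.6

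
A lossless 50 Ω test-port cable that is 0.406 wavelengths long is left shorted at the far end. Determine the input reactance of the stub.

X_in ≈ -33.5 Ω (capacitive)

βl = 2π × 0.406 = 146°
tan(βl) = -0.67
For a shorted stub, Z_in = jZ_0·tan(βl)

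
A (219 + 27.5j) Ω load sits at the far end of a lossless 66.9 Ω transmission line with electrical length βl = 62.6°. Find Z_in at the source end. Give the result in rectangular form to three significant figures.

tan(βl) = tan(62.6°) = 1.93
Z_in = Z_0·(Z_L + jZ_0·tanβl)/(Z_0 + jZ_L·tanβl)
     = 66.9·(219 + j157)/(13.8 + j422)

Z_in ≈ 25.9 − j33.8 Ω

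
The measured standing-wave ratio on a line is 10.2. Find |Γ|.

|Γ| = (S − 1)/(S + 1) = (10.2 − 1)/(10.2 + 1) = 9.2/11.2

|Γ| ≈ 0.821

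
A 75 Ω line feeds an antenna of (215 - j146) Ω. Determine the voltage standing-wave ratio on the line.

VSWR ≈ 4.31

Γ = (Z_L − Z_0)/(Z_L + Z_0) = (140 − j146)/(290 − j146)
|Γ| = 202/325 = 0.623
VSWR = (1 + |Γ|)/(1 − |Γ|) = 1.62/0.377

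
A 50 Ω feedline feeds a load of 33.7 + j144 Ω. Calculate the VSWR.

Γ = (Z_L − Z_0)/(Z_L + Z_0) = (-16.3 + j144)/(83.7 + j144)
|Γ| = 145/167 = 0.87
VSWR = (1 + |Γ|)/(1 − |Γ|) = 1.87/0.13

VSWR ≈ 14.4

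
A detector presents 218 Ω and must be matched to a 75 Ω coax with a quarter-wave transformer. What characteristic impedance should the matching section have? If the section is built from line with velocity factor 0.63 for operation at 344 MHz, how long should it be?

Z_qwt ≈ 128 Ω; length ≈ 13.7 cm

Z_qwt = √(Z_0·R_L) = √(75 × 218) = √16350
λ = 0.63·c/f = 0.549 m, so l = λ/4 = 0.137 m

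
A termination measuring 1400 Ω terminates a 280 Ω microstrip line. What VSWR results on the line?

VSWR ≈ 5

For a purely resistive load, VSWR = R_L/Z_0 or Z_0/R_L (whichever > 1) = 1400/280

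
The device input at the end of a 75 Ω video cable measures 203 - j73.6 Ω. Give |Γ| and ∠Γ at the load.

Γ ≈ 0.513 ∠ -15.1°

Γ = (Z_L − Z_0)/(Z_L + Z_0) = (128 − j73.6)/(278 − j73.6)
|Γ| = 148/288 = 0.513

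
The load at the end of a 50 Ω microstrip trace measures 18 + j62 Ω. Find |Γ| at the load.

Γ = (Z_L − Z_0)/(Z_L + Z_0) = (-32 + j62)/(68 + j62)
|Γ| = 69.8/92

|Γ| ≈ 0.758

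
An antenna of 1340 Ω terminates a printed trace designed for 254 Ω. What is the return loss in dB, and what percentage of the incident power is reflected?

RL ≈ 3.33 dB; 46.4% of incident power reflected

Γ = (1340 − 254)/(1340 + 254) = 0.681
RL = −20·log₁₀(0.681) = 3.33 dB
P_refl/P_inc = |Γ|² = 0.464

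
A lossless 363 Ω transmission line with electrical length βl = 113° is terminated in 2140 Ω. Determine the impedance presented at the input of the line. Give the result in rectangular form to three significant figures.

Z_in ≈ 72.3 + j149 Ω

tan(βl) = tan(113°) = -2.36
Z_in = Z_0·(Z_L + jZ_0·tanβl)/(Z_0 + jZ_L·tanβl)
     = 363·(2140 − j855)/(363 − j5040)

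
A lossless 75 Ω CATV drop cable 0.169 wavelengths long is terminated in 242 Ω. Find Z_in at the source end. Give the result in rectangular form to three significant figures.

Z_in ≈ 29.6 − j36.7 Ω

βl = 2π × 0.169 = 60.8°
tan(βl) = tan(60.8°) = 1.79
Z_in = Z_0·(Z_L + jZ_0·tanβl)/(Z_0 + jZ_L·tanβl)
     = 75·(242 + j134)/(75 + j434)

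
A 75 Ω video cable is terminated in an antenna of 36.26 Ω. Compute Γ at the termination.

Γ = -0.348

Γ = (Z_L − Z_0)/(Z_L + Z_0) = (36.26 − 75)/(36.26 + 75) = -38.74/111.3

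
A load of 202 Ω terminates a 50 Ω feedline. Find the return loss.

RL ≈ 4.39 dB

Γ = (202 − 50)/(202 + 50) = 0.603
RL = −20·log₁₀|Γ| = −20·log₁₀(0.603)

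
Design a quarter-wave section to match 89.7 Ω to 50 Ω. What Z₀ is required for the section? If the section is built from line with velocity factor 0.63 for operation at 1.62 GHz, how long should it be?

Z_qwt ≈ 67 Ω; length ≈ 2.92 cm

Z_qwt = √(Z_0·R_L) = √(50 × 89.7) = √4485
λ = 0.63·c/f = 0.117 m, so l = λ/4 = 0.0292 m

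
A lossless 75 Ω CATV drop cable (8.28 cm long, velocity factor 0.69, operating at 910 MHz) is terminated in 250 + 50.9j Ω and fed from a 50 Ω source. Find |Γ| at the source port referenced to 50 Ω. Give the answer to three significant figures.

λ = v/f = 0.69·c / 910 MHz = 0.227 m
βl = 2π·l/λ = 2π × 0.364 = 131°
tan(βl) = -1.15
Z_in = Z_0·(Z_L + jZ_0·tanβl)/(Z_0 + jZ_L·tanβl) = 32.5 + j50.2 Ω
Γ_s = (Z_in − Z_s)/(Z_in + Z_s) = (-17.5 + j50.2)/(82.5 + j50.2), |Γ_s| = 0.55

|Γ| ≈ 0.55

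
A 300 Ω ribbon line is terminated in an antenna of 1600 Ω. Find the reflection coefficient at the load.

Γ = (Z_L − Z_0)/(Z_L + Z_0) = (1600 − 300)/(1600 + 300) = 1300/1900

Γ = 0.684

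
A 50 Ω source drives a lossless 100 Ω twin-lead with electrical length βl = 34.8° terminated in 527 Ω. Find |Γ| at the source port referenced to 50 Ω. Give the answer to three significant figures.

tan(βl) = 0.695
Z_in = Z_0·(Z_L + jZ_0·tanβl)/(Z_0 + jZ_L·tanβl) = 54.2 − j129 Ω
Γ_s = (Z_in − Z_s)/(Z_in + Z_s) = (4.22 − j129)/(104 − j129), |Γ_s| = 0.778

|Γ| ≈ 0.778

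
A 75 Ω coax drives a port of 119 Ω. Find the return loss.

RL ≈ 12.9 dB

Γ = (119 − 75)/(119 + 75) = 0.227
RL = −20·log₁₀|Γ| = −20·log₁₀(0.227)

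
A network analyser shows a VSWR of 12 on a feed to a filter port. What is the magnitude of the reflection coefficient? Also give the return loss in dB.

|Γ| ≈ 0.846; return loss ≈ 1.45 dB

|Γ| = (S − 1)/(S + 1) = (12 − 1)/(12 + 1) = 11/13
RL = −20·log₁₀|Γ| = −20·log₁₀(0.846)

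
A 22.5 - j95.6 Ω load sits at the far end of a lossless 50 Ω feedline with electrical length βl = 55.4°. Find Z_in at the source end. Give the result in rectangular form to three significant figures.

Z_in ≈ 4.76 − j6.95 Ω

tan(βl) = tan(55.4°) = 1.45
Z_in = Z_0·(Z_L + jZ_0·tanβl)/(Z_0 + jZ_L·tanβl)
     = 50·(22.5 − j23.1)/(189 + j32.6)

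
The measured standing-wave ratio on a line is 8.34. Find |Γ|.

|Γ| = (S − 1)/(S + 1) = (8.34 − 1)/(8.34 + 1) = 7.34/9.34

|Γ| ≈ 0.786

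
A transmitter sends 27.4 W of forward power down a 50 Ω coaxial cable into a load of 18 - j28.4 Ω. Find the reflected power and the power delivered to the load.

|Γ| = |(-32 − j28.4)/(68 − j28.4)| = 0.581
|Γ|² = 0.337
P_refl = |Γ|²·P_inc = 9.24 W, P_del = (1 − |Γ|²)·P_inc = 18.2 W

P_reflected ≈ 9.24 W; P_delivered ≈ 18.2 W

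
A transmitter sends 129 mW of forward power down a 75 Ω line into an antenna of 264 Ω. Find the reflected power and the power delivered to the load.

P_reflected ≈ 40.1 mW; P_delivered ≈ 88.9 mW

Γ = (264 − 75)/(264 + 75) = 0.558
|Γ|² = 0.311
P_refl = |Γ|²·P_inc = 40.1 mW, P_del = (1 − |Γ|²)·P_inc = 88.9 mW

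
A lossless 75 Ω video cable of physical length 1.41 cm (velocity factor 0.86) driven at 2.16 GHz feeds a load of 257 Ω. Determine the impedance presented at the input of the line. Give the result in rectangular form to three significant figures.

λ = v/f = 0.86·c / 2.16 GHz = 0.119 m
βl = 2π·l/λ = 2π × 0.118 = 42.5°
tan(βl) = tan(42.5°) = 0.916
Z_in = Z_0·(Z_L + jZ_0·tanβl)/(Z_0 + jZ_L·tanβl)
     = 75·(257 + j68.7)/(75 + j235)

Z_in ≈ 43.5 − j68 Ω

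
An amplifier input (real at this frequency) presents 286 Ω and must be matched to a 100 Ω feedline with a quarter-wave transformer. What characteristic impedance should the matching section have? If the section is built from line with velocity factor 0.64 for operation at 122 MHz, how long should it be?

Z_qwt ≈ 169 Ω; length ≈ 39.3 cm

Z_qwt = √(Z_0·R_L) = √(100 × 286) = √28600
λ = 0.64·c/f = 1.57 m, so l = λ/4 = 0.393 m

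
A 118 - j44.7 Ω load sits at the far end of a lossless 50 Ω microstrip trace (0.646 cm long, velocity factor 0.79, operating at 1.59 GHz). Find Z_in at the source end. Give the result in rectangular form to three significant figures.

λ = v/f = 0.79·c / 1.59 GHz = 0.149 m
βl = 2π·l/λ = 2π × 0.0433 = 15.6°
tan(βl) = tan(15.6°) = 0.279
Z_in = Z_0·(Z_L + jZ_0·tanβl)/(Z_0 + jZ_L·tanβl)
     = 50·(118 − j30.7)/(62.5 + j33)

Z_in ≈ 63.7 − j58.2 Ω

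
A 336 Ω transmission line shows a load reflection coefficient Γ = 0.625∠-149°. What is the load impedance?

Z_L ≈ 83.2 − j87.9 Ω

Z_L = Z_0·(1 + Γ)/(1 − Γ) = 336·(0.464 − j0.322)/(1.54 + j0.322)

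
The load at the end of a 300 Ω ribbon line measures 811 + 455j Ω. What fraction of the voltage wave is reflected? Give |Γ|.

Γ = (Z_L − Z_0)/(Z_L + Z_0) = (511 + j455)/(1111 + j455)
|Γ| = 684/1200

|Γ| ≈ 0.57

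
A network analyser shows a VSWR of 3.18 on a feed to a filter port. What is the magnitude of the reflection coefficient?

|Γ| ≈ 0.522

|Γ| = (S − 1)/(S + 1) = (3.18 − 1)/(3.18 + 1) = 2.18/4.18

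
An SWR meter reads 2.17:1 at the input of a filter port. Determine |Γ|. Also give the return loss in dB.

|Γ| = (S − 1)/(S + 1) = (2.17 − 1)/(2.17 + 1) = 1.17/3.17
RL = −20·log₁₀|Γ| = −20·log₁₀(0.369)

|Γ| ≈ 0.369; return loss ≈ 8.66 dB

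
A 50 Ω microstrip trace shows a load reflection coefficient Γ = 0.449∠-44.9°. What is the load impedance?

Z_L ≈ 70.6 − j56 Ω

Z_L = Z_0·(1 + Γ)/(1 − Γ) = 50·(1.32 − j0.317)/(0.682 + j0.317)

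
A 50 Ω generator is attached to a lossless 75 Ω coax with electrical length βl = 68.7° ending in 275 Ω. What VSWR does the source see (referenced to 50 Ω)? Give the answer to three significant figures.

VSWR ≈ 2.88

tan(βl) = 2.56
Z_in = Z_0·(Z_L + jZ_0·tanβl)/(Z_0 + jZ_L·tanβl) = 23.3 − j26.8 Ω
Γ_s = (Z_in − Z_s)/(Z_in + Z_s) = (-26.7 − j26.8)/(73.3 − j26.8), |Γ_s| = 0.484
VSWR = (1 + |Γ_s|)/(1 − |Γ_s|)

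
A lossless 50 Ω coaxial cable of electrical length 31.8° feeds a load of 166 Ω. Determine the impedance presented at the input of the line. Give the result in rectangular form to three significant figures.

tan(βl) = tan(31.8°) = 0.62
Z_in = Z_0·(Z_L + jZ_0·tanβl)/(Z_0 + jZ_L·tanβl)
     = 50·(166 + j31)/(50 + j103)

Z_in ≈ 43.9 − j59.3 Ω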